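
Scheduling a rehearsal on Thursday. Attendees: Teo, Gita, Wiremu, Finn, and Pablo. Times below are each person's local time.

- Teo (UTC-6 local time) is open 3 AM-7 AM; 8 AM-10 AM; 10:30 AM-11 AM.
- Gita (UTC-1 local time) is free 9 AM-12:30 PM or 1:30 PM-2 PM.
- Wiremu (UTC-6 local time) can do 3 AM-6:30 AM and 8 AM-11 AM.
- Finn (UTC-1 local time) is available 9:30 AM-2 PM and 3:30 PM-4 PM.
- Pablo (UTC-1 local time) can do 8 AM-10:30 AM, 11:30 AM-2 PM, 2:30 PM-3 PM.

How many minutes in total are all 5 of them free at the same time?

Teo in UTC: 09:00-13:00, 14:00-16:00, 16:30-17:00 (add 6h to convert from UTC-6).
Gita in UTC: 10:00-13:30, 14:30-15:00 (add 1h to convert from UTC-1).
Wiremu in UTC: 09:00-12:30, 14:00-17:00 (add 6h to convert from UTC-6).
Finn in UTC: 10:30-15:00, 16:30-17:00 (add 1h to convert from UTC-1).
Pablo in UTC: 09:00-11:30, 12:30-15:00, 15:30-16:00 (add 1h to convert from UTC-1).
Teo ∩ Gita: 10:00-13:00, 14:30-15:00.
Teo ∩ Gita ∩ Wiremu: 10:00-12:30, 14:30-15:00.
Teo ∩ Gita ∩ Wiremu ∩ Finn: 10:30-12:30, 14:30-15:00.
Teo ∩ Gita ∩ Wiremu ∩ Finn ∩ Pablo: 10:30-11:30, 14:30-15:00.
Summing the common windows: 60 + 30 = 90 minutes.

90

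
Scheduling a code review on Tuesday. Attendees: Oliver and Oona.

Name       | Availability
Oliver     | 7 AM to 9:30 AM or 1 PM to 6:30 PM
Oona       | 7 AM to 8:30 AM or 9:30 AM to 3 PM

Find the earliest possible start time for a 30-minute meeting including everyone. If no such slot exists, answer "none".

Oliver ∩ Oona: 07:00-08:30, 13:00-15:00.
Those are the intersection windows.
The first common window of at least 30 minutes is 07:00-08:30, so the earliest start is 07:00.

07:00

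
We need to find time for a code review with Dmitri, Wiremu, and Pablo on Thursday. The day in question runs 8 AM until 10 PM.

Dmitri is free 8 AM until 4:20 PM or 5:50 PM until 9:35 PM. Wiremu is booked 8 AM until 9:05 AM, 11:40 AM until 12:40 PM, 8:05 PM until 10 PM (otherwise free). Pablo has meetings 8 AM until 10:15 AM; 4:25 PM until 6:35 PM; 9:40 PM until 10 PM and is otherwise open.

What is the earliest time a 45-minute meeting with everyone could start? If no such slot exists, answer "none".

Dmitri free: 08:00-16:20, 17:50-21:35.
Wiremu free: 09:05-11:40, 12:40-20:05 (invert busy blocks within the working day).
Pablo free: 10:15-16:25, 18:35-21:40 (invert busy blocks within the working day).
Dmitri ∩ Wiremu: 09:05-11:40, 12:40-16:20, 17:50-20:05.
Dmitri ∩ Wiremu ∩ Pablo: 10:15-11:40, 12:40-16:20, 18:35-20:05.
The first common window of at least 45 minutes is 10:15-11:40, so the earliest start is 10:15.

10:15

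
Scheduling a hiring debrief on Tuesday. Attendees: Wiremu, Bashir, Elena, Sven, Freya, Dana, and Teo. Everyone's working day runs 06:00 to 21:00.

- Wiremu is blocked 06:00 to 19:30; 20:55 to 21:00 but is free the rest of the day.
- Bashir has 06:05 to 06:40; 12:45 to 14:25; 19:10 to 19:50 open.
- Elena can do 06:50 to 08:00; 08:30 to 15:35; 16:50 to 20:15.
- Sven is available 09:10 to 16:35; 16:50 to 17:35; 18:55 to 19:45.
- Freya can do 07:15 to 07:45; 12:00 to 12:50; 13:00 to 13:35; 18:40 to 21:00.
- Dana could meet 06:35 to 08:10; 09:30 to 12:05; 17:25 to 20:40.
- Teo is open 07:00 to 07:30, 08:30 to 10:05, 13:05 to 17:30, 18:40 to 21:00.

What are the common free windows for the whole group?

Wiremu free: 19:30-20:55 (invert busy blocks within the working day).
Bashir free: 06:05-06:40, 12:45-14:25, 19:10-19:50.
Elena free: 06:50-08:00, 08:30-15:35, 16:50-20:15.
Sven free: 09:10-16:35, 16:50-17:35, 18:55-19:45.
Freya free: 07:15-07:45, 12:00-12:50, 13:00-13:35, 18:40-21:00.
Dana free: 06:35-08:10, 09:30-12:05, 17:25-20:40.
Teo free: 07:00-07:30, 08:30-10:05, 13:05-17:30, 18:40-21:00.
Wiremu ∩ Bashir: 19:30-19:50.
Wiremu ∩ Bashir ∩ Elena: 19:30-19:50.
Wiremu ∩ Bashir ∩ Elena ∩ Sven: 19:30-19:45.
Wiremu ∩ Bashir ∩ Elena ∩ Sven ∩ Freya: 19:30-19:45.
Wiremu ∩ Bashir ∩ Elena ∩ Sven ∩ Freya ∩ Dana: 19:30-19:45.
Wiremu ∩ Bashir ∩ Elena ∩ Sven ∩ Freya ∩ Dana ∩ Teo: 19:30-19:45.
Those are the intersection windows.

19:30-19:45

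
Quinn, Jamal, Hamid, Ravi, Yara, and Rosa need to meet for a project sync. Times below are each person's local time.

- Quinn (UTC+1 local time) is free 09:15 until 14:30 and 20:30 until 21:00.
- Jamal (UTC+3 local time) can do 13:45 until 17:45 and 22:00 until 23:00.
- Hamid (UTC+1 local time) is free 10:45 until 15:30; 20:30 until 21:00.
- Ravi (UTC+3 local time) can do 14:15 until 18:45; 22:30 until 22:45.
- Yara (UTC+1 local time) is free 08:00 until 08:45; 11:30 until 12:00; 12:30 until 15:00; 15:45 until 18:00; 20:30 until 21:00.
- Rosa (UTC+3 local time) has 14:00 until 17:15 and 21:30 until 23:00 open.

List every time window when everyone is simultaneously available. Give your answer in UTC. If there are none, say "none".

11:30-13:30, 19:30-19:45

Quinn in UTC: 08:15-13:30, 19:30-20:00 (subtract 1h to convert from UTC+1).
Jamal in UTC: 10:45-14:45, 19:00-20:00 (subtract 3h to convert from UTC+3).
Hamid in UTC: 09:45-14:30, 19:30-20:00 (subtract 1h to convert from UTC+1).
Ravi in UTC: 11:15-15:45, 19:30-19:45 (subtract 3h to convert from UTC+3).
Yara in UTC: 07:00-07:45, 10:30-11:00, 11:30-14:00, 14:45-17:00, 19:30-20:00 (subtract 1h to convert from UTC+1).
Rosa in UTC: 11:00-14:15, 18:30-20:00 (subtract 3h to convert from UTC+3).
Quinn ∩ Jamal: 10:45-13:30, 19:30-20:00.
Quinn ∩ Jamal ∩ Hamid: 10:45-13:30, 19:30-20:00.
Quinn ∩ Jamal ∩ Hamid ∩ Ravi: 11:15-13:30, 19:30-19:45.
Quinn ∩ Jamal ∩ Hamid ∩ Ravi ∩ Yara: 11:30-13:30, 19:30-19:45.
Quinn ∩ Jamal ∩ Hamid ∩ Ravi ∩ Yara ∩ Rosa: 11:30-13:30, 19:30-19:45.
So the common availability across everyone is 11:30-13:30, 19:30-19:45.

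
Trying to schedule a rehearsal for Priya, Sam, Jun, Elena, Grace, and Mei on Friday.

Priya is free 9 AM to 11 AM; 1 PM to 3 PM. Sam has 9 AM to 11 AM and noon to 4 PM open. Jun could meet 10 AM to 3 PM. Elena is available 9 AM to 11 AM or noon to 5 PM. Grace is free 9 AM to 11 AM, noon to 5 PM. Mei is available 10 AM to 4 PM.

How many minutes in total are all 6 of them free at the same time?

180

Priya ∩ Sam: 09:00-11:00, 13:00-15:00.
Priya ∩ Sam ∩ Jun: 10:00-11:00, 13:00-15:00.
Priya ∩ Sam ∩ Jun ∩ Elena: 10:00-11:00, 13:00-15:00.
Priya ∩ Sam ∩ Jun ∩ Elena ∩ Grace: 10:00-11:00, 13:00-15:00.
Priya ∩ Sam ∩ Jun ∩ Elena ∩ Grace ∩ Mei: 10:00-11:00, 13:00-15:00.
Those are the intersection windows.
Summing the common windows: 60 + 120 = 180 minutes.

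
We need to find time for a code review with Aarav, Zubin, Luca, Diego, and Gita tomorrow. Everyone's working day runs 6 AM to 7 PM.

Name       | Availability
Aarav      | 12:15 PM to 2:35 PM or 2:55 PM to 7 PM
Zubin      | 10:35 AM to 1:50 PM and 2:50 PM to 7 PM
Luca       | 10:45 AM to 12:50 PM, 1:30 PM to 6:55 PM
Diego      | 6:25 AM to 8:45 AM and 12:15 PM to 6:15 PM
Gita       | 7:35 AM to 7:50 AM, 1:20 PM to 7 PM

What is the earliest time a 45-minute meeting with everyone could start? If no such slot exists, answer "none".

Aarav ∩ Zubin: 12:15-13:50, 14:55-19:00.
Aarav ∩ Zubin ∩ Luca: 12:15-12:50, 13:30-13:50, 14:55-18:55.
Aarav ∩ Zubin ∩ Luca ∩ Diego: 12:15-12:50, 13:30-13:50, 14:55-18:15.
Aarav ∩ Zubin ∩ Luca ∩ Diego ∩ Gita: 13:30-13:50, 14:55-18:15.
The first common window of at least 45 minutes is 14:55-18:15, so the earliest start is 14:55.

14:55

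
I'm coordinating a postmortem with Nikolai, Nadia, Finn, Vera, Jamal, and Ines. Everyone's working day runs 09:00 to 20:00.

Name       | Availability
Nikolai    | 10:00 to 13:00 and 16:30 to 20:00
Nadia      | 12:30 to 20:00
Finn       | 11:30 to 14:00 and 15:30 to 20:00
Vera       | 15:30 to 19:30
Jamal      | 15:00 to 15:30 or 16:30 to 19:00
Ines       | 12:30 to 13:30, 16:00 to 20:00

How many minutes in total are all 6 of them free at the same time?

150

Nikolai ∩ Nadia: 12:30-13:00, 16:30-20:00.
Nikolai ∩ Nadia ∩ Finn: 12:30-13:00, 16:30-20:00.
Nikolai ∩ Nadia ∩ Finn ∩ Vera: 16:30-19:30.
Nikolai ∩ Nadia ∩ Finn ∩ Vera ∩ Jamal: 16:30-19:00.
Nikolai ∩ Nadia ∩ Finn ∩ Vera ∩ Jamal ∩ Ines: 16:30-19:00.
Those are the intersection windows.
That's a single block of 150 minutes.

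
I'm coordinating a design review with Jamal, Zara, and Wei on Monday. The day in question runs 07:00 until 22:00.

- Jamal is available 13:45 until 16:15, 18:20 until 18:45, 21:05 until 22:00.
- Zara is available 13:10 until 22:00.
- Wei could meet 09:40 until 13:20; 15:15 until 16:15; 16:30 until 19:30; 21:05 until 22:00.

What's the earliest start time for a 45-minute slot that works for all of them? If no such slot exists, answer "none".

Jamal ∩ Zara: 13:45-16:15, 18:20-18:45, 21:05-22:00.
Jamal ∩ Zara ∩ Wei: 15:15-16:15, 18:20-18:45, 21:05-22:00.
So the common availability across everyone is 15:15-16:15, 18:20-18:45, 21:05-22:00.
The first common window of at least 45 minutes is 15:15-16:15, so the earliest start is 15:15.

15:15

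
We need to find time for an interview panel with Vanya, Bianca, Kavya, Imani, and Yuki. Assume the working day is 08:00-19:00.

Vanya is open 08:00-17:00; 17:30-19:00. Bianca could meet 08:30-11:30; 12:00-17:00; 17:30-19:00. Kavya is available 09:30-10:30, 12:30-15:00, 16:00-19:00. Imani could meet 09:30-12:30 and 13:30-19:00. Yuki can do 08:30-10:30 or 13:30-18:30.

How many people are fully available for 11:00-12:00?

Vanya and Imani can make the full 11:00-12:00 slot — that's 2.

2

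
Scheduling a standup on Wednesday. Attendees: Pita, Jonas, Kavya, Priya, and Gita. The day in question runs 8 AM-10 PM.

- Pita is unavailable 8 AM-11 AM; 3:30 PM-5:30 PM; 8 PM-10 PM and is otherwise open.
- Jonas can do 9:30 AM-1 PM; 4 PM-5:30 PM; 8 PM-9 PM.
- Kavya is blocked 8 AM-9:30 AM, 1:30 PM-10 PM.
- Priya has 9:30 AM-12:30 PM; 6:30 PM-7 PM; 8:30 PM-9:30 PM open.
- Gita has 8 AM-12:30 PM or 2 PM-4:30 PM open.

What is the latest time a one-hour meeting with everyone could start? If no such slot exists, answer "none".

11:30

Pita free: 11:00-15:30, 17:30-20:00 (invert busy blocks within the working day).
Jonas free: 09:30-13:00, 16:00-17:30, 20:00-21:00.
Kavya free: 09:30-13:30 (invert busy blocks within the working day).
Priya free: 09:30-12:30, 18:30-19:00, 20:30-21:30.
Gita free: 08:00-12:30, 14:00-16:30.
Pita ∩ Jonas: 11:00-13:00.
Pita ∩ Jonas ∩ Kavya: 11:00-13:00.
Pita ∩ Jonas ∩ Kavya ∩ Priya: 11:00-12:30.
Pita ∩ Jonas ∩ Kavya ∩ Priya ∩ Gita: 11:00-12:30.
The last common window of at least 60 minutes is 11:00-12:30; a 60-minute meeting can start as late as 11:30 and still end by 12:30.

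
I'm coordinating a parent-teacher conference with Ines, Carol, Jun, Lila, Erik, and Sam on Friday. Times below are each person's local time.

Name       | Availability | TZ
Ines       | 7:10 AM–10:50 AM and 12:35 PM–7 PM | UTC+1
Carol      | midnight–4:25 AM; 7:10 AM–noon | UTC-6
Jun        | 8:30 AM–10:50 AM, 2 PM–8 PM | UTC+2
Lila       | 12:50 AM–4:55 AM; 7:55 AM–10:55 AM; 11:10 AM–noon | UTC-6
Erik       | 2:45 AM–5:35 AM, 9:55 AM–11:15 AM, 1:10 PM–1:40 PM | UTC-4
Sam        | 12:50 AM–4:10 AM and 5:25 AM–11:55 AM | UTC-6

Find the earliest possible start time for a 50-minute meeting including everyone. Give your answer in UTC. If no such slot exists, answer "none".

06:50

Ines in UTC: 06:10-09:50, 11:35-18:00 (subtract 1h to convert from UTC+1).
Carol in UTC: 06:00-10:25, 13:10-18:00 (add 6h to convert from UTC-6).
Jun in UTC: 06:30-08:50, 12:00-18:00 (subtract 2h to convert from UTC+2).
Lila in UTC: 06:50-10:55, 13:55-16:55, 17:10-18:00 (add 6h to convert from UTC-6).
Erik in UTC: 06:45-09:35, 13:55-15:15, 17:10-17:40 (add 4h to convert from UTC-4).
Sam in UTC: 06:50-10:10, 11:25-17:55 (add 6h to convert from UTC-6).
Ines ∩ Carol: 06:10-09:50, 13:10-18:00.
Ines ∩ Carol ∩ Jun: 06:30-08:50, 13:10-18:00.
Ines ∩ Carol ∩ Jun ∩ Lila: 06:50-08:50, 13:55-16:55, 17:10-18:00.
Ines ∩ Carol ∩ Jun ∩ Lila ∩ Erik: 06:50-08:50, 13:55-15:15, 17:10-17:40.
Ines ∩ Carol ∩ Jun ∩ Lila ∩ Erik ∩ Sam: 06:50-08:50, 13:55-15:15, 17:10-17:40.
The first common window of at least 50 minutes is 06:50-08:50, so the earliest start is 06:50.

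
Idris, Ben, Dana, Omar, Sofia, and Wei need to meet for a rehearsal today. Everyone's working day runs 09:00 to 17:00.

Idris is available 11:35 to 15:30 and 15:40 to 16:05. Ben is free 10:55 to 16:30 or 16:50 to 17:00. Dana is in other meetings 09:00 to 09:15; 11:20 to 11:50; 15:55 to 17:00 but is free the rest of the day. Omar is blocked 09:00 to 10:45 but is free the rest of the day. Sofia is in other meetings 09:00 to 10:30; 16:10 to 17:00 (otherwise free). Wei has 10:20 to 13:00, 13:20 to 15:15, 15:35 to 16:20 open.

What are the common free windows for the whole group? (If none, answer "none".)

Idris free: 11:35-15:30, 15:40-16:05.
Ben free: 10:55-16:30, 16:50-17:00.
Dana free: 09:15-11:20, 11:50-15:55 (invert busy blocks within the working day).
Omar free: 10:45-17:00 (invert busy blocks within the working day).
Sofia free: 10:30-16:10 (invert busy blocks within the working day).
Wei free: 10:20-13:00, 13:20-15:15, 15:35-16:20.
Idris ∩ Ben: 11:35-15:30, 15:40-16:05.
Idris ∩ Ben ∩ Dana: 11:50-15:30, 15:40-15:55.
Idris ∩ Ben ∩ Dana ∩ Omar: 11:50-15:30, 15:40-15:55.
Idris ∩ Ben ∩ Dana ∩ Omar ∩ Sofia: 11:50-15:30, 15:40-15:55.
Idris ∩ Ben ∩ Dana ∩ Omar ∩ Sofia ∩ Wei: 11:50-13:00, 13:20-15:15, 15:40-15:55.

11:50-13:00, 13:20-15:15, 15:40-15:55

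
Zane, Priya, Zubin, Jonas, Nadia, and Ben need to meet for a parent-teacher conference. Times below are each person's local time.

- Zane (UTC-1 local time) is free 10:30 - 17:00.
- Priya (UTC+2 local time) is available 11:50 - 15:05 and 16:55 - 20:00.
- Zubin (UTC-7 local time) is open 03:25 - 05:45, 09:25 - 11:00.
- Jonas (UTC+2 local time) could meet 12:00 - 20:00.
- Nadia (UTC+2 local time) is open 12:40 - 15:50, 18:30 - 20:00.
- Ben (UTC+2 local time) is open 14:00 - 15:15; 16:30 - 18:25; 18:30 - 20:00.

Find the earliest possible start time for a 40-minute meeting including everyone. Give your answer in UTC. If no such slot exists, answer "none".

Zane in UTC: 11:30-18:00 (add 1h to convert from UTC-1).
Priya in UTC: 09:50-13:05, 14:55-18:00 (subtract 2h to convert from UTC+2).
Zubin in UTC: 10:25-12:45, 16:25-18:00 (add 7h to convert from UTC-7).
Jonas in UTC: 10:00-18:00 (subtract 2h to convert from UTC+2).
Nadia in UTC: 10:40-13:50, 16:30-18:00 (subtract 2h to convert from UTC+2).
Ben in UTC: 12:00-13:15, 14:30-16:25, 16:30-18:00 (subtract 2h to convert from UTC+2).
Zane ∩ Priya: 11:30-13:05, 14:55-18:00.
Zane ∩ Priya ∩ Zubin: 11:30-12:45, 16:25-18:00.
Zane ∩ Priya ∩ Zubin ∩ Jonas: 11:30-12:45, 16:25-18:00.
Zane ∩ Priya ∩ Zubin ∩ Jonas ∩ Nadia: 11:30-12:45, 16:30-18:00.
Zane ∩ Priya ∩ Zubin ∩ Jonas ∩ Nadia ∩ Ben: 12:00-12:45, 16:30-18:00.
The first common window of at least 40 minutes is 12:00-12:45, so the earliest start is 12:00.

12:00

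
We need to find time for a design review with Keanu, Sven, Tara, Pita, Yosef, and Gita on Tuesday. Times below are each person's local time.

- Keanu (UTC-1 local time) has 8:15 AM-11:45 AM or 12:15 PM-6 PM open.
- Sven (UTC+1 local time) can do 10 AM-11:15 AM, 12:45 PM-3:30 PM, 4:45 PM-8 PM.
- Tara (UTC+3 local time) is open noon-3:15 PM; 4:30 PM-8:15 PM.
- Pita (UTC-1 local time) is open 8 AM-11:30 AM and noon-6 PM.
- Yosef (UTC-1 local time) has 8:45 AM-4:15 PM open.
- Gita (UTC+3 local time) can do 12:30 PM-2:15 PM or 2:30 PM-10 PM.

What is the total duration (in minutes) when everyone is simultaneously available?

Keanu in UTC: 09:15-12:45, 13:15-19:00 (add 1h to convert from UTC-1).
Sven in UTC: 09:00-10:15, 11:45-14:30, 15:45-19:00 (subtract 1h to convert from UTC+1).
Tara in UTC: 09:00-12:15, 13:30-17:15 (subtract 3h to convert from UTC+3).
Pita in UTC: 09:00-12:30, 13:00-19:00 (add 1h to convert from UTC-1).
Yosef in UTC: 09:45-17:15 (add 1h to convert from UTC-1).
Gita in UTC: 09:30-11:15, 11:30-19:00 (subtract 3h to convert from UTC+3).
Keanu ∩ Sven: 09:15-10:15, 11:45-12:45, 13:15-14:30, 15:45-19:00.
Keanu ∩ Sven ∩ Tara: 09:15-10:15, 11:45-12:15, 13:30-14:30, 15:45-17:15.
Keanu ∩ Sven ∩ Tara ∩ Pita: 09:15-10:15, 11:45-12:15, 13:30-14:30, 15:45-17:15.
Keanu ∩ Sven ∩ Tara ∩ Pita ∩ Yosef: 09:45-10:15, 11:45-12:15, 13:30-14:30, 15:45-17:15.
Keanu ∩ Sven ∩ Tara ∩ Pita ∩ Yosef ∩ Gita: 09:45-10:15, 11:45-12:15, 13:30-14:30, 15:45-17:15.
Summing the common windows: 30 + 30 + 60 + 90 = 210 minutes.

210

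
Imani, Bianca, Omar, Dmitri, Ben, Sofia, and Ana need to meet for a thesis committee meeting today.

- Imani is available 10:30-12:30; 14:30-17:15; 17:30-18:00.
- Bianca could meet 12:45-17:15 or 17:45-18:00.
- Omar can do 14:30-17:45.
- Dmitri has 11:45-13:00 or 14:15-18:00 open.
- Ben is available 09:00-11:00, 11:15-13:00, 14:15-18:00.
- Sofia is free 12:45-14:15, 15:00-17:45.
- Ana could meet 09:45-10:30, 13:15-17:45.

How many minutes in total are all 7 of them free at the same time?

135

Imani ∩ Bianca: 14:30-17:15, 17:45-18:00.
Imani ∩ Bianca ∩ Omar: 14:30-17:15.
Imani ∩ Bianca ∩ Omar ∩ Dmitri: 14:30-17:15.
Imani ∩ Bianca ∩ Omar ∩ Dmitri ∩ Ben: 14:30-17:15.
Imani ∩ Bianca ∩ Omar ∩ Dmitri ∩ Ben ∩ Sofia: 15:00-17:15.
Imani ∩ Bianca ∩ Omar ∩ Dmitri ∩ Ben ∩ Sofia ∩ Ana: 15:00-17:15.
So the common availability across everyone is 15:00-17:15.
That's a single block of 135 minutes.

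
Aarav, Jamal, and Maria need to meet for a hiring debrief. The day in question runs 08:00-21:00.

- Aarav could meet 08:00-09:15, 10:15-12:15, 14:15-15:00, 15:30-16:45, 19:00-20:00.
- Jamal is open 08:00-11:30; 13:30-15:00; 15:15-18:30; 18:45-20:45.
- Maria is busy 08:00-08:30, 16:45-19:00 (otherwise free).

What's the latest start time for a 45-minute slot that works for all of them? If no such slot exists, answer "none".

Aarav free: 08:00-09:15, 10:15-12:15, 14:15-15:00, 15:30-16:45, 19:00-20:00.
Jamal free: 08:00-11:30, 13:30-15:00, 15:15-18:30, 18:45-20:45.
Maria free: 08:30-16:45, 19:00-21:00 (invert busy blocks within the working day).
Aarav ∩ Jamal: 08:00-09:15, 10:15-11:30, 14:15-15:00, 15:30-16:45, 19:00-20:00.
Aarav ∩ Jamal ∩ Maria: 08:30-09:15, 10:15-11:30, 14:15-15:00, 15:30-16:45, 19:00-20:00.
The last common window of at least 45 minutes is 19:00-20:00; a 45-minute meeting can start as late as 19:15 and still end by 20:00.

19:15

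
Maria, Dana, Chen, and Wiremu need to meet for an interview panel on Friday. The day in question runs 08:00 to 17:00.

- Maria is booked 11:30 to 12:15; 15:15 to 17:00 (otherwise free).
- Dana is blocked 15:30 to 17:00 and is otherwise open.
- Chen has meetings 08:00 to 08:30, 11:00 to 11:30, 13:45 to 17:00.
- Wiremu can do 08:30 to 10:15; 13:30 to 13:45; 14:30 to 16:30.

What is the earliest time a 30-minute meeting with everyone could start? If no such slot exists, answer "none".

Maria free: 08:00-11:30, 12:15-15:15 (invert busy blocks within the working day).
Dana free: 08:00-15:30 (invert busy blocks within the working day).
Chen free: 08:30-11:00, 11:30-13:45 (invert busy blocks within the working day).
Wiremu free: 08:30-10:15, 13:30-13:45, 14:30-16:30.
Maria ∩ Dana: 08:00-11:30, 12:15-15:15.
Maria ∩ Dana ∩ Chen: 08:30-11:00, 12:15-13:45.
Maria ∩ Dana ∩ Chen ∩ Wiremu: 08:30-10:15, 13:30-13:45.
Those are the intersection windows.
The first common window of at least 30 minutes is 08:30-10:15, so the earliest start is 08:30.

08:30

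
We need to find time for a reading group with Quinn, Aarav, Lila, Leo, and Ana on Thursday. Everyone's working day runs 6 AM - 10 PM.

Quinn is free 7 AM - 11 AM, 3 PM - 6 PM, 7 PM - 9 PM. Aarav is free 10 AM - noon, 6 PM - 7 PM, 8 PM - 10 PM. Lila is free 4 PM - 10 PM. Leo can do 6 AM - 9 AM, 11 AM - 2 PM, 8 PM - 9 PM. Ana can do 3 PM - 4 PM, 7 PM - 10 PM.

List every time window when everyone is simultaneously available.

20:00-21:00

Quinn ∩ Aarav: 10:00-11:00, 20:00-21:00.
Quinn ∩ Aarav ∩ Lila: 20:00-21:00.
Quinn ∩ Aarav ∩ Lila ∩ Leo: 20:00-21:00.
Quinn ∩ Aarav ∩ Lila ∩ Leo ∩ Ana: 20:00-21:00.
Those are the intersection windows.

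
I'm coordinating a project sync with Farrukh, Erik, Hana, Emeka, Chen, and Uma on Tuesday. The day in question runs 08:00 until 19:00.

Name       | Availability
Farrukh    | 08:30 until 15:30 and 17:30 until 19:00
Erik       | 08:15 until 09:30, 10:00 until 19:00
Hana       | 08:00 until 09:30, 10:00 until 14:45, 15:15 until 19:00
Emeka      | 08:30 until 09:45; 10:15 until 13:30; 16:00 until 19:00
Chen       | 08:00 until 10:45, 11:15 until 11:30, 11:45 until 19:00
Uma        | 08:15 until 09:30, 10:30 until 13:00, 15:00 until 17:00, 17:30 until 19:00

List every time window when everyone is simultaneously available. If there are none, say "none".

Farrukh ∩ Erik: 08:30-09:30, 10:00-15:30, 17:30-19:00.
Farrukh ∩ Erik ∩ Hana: 08:30-09:30, 10:00-14:45, 15:15-15:30, 17:30-19:00.
Farrukh ∩ Erik ∩ Hana ∩ Emeka: 08:30-09:30, 10:15-13:30, 17:30-19:00.
Farrukh ∩ Erik ∩ Hana ∩ Emeka ∩ Chen: 08:30-09:30, 10:15-10:45, 11:15-11:30, 11:45-13:30, 17:30-19:00.
Farrukh ∩ Erik ∩ Hana ∩ Emeka ∩ Chen ∩ Uma: 08:30-09:30, 10:30-10:45, 11:15-11:30, 11:45-13:00, 17:30-19:00.

08:30-09:30, 10:30-10:45, 11:15-11:30, 11:45-13:00, 17:30-19:00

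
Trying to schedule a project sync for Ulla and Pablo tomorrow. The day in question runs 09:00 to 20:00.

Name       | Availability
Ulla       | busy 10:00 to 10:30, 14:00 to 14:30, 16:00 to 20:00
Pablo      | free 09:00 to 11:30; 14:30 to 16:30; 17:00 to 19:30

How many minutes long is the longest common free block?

90

Ulla free: 09:00-10:00, 10:30-14:00, 14:30-16:00 (invert busy blocks within the working day).
Pablo free: 09:00-11:30, 14:30-16:30, 17:00-19:30.
Ulla ∩ Pablo: 09:00-10:00, 10:30-11:30, 14:30-16:00.
So the common availability across everyone is 09:00-10:00, 10:30-11:30, 14:30-16:00.
The longest is 14:30-16:00 at 90 minutes.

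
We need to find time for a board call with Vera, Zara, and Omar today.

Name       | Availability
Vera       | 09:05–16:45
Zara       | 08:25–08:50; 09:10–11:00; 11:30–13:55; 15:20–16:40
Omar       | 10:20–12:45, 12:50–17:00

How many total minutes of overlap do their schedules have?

Vera ∩ Zara: 09:10-11:00, 11:30-13:55, 15:20-16:40.
Vera ∩ Zara ∩ Omar: 10:20-11:00, 11:30-12:45, 12:50-13:55, 15:20-16:40.
So the common availability across everyone is 10:20-11:00, 11:30-12:45, 12:50-13:55, 15:20-16:40.
Summing the common windows: 40 + 75 + 65 + 80 = 260 minutes.

260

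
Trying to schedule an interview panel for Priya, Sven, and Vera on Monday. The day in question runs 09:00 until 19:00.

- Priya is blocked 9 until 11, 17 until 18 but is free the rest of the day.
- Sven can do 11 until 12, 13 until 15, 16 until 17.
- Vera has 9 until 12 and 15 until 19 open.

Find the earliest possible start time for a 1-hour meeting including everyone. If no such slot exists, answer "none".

Priya free: 11:00-17:00, 18:00-19:00 (invert busy blocks within the working day).
Sven free: 11:00-12:00, 13:00-15:00, 16:00-17:00.
Vera free: 09:00-12:00, 15:00-19:00.
Priya ∩ Sven: 11:00-12:00, 13:00-15:00, 16:00-17:00.
Priya ∩ Sven ∩ Vera: 11:00-12:00, 16:00-17:00.
The first common window of at least 60 minutes is 11:00-12:00, so the earliest start is 11:00.

11:00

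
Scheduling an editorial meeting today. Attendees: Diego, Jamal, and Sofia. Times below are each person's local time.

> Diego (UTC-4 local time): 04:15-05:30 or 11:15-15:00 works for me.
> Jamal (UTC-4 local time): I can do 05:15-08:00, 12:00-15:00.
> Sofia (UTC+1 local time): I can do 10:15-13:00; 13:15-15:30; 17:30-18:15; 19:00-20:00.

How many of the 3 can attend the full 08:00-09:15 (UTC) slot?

0

Diego in UTC: 08:15-09:30, 15:15-19:00 (add 4h to convert from UTC-4).
Jamal in UTC: 09:15-12:00, 16:00-19:00 (add 4h to convert from UTC-4).
Sofia in UTC: 09:15-12:00, 12:15-14:30, 16:30-17:15, 18:00-19:00 (subtract 1h to convert from UTC+1).
nobody can make the full 08:00-09:15 slot — that's 0.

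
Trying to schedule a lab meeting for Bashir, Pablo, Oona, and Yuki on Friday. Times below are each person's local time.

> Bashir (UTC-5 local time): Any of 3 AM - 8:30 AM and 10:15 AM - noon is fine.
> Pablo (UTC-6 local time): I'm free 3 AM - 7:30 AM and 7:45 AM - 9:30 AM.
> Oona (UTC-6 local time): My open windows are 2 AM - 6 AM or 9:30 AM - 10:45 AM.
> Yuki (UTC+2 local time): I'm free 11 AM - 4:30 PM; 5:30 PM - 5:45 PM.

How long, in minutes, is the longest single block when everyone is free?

Bashir in UTC: 08:00-13:30, 15:15-17:00 (add 5h to convert from UTC-5).
Pablo in UTC: 09:00-13:30, 13:45-15:30 (add 6h to convert from UTC-6).
Oona in UTC: 08:00-12:00, 15:30-16:45 (add 6h to convert from UTC-6).
Yuki in UTC: 09:00-14:30, 15:30-15:45 (subtract 2h to convert from UTC+2).
Bashir ∩ Pablo: 09:00-13:30, 15:15-15:30.
Bashir ∩ Pablo ∩ Oona: 09:00-12:00.
Bashir ∩ Pablo ∩ Oona ∩ Yuki: 09:00-12:00.
The longest is 09:00-12:00 at 180 minutes.

180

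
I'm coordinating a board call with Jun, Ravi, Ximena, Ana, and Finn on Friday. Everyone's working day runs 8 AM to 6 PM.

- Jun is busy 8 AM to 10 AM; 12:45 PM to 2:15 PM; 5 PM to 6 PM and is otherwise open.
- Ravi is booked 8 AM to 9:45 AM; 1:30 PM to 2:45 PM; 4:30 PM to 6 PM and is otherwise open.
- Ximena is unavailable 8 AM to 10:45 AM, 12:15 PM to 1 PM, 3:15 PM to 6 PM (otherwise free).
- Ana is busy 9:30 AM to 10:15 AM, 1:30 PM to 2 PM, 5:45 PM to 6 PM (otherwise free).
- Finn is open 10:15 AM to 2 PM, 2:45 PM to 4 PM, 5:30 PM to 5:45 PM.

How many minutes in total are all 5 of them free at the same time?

120

Jun free: 10:00-12:45, 14:15-17:00 (invert busy blocks within the working day).
Ravi free: 09:45-13:30, 14:45-16:30 (invert busy blocks within the working day).
Ximena free: 10:45-12:15, 13:00-15:15 (invert busy blocks within the working day).
Ana free: 08:00-09:30, 10:15-13:30, 14:00-17:45 (invert busy blocks within the working day).
Finn free: 10:15-14:00, 14:45-16:00, 17:30-17:45.
Jun ∩ Ravi: 10:00-12:45, 14:45-16:30.
Jun ∩ Ravi ∩ Ximena: 10:45-12:15, 14:45-15:15.
Jun ∩ Ravi ∩ Ximena ∩ Ana: 10:45-12:15, 14:45-15:15.
Jun ∩ Ravi ∩ Ximena ∩ Ana ∩ Finn: 10:45-12:15, 14:45-15:15.
Summing the common windows: 90 + 30 = 120 minutes.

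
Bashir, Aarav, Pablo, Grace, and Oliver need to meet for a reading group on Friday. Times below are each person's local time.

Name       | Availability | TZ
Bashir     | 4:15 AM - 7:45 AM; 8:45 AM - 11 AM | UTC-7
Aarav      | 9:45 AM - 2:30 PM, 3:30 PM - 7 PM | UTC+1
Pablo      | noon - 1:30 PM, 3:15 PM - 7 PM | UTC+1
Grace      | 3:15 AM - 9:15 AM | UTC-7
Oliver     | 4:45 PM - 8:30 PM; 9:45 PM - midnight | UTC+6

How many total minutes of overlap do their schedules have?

105

Bashir in UTC: 11:15-14:45, 15:45-18:00 (add 7h to convert from UTC-7).
Aarav in UTC: 08:45-13:30, 14:30-18:00 (subtract 1h to convert from UTC+1).
Pablo in UTC: 11:00-12:30, 14:15-18:00 (subtract 1h to convert from UTC+1).
Grace in UTC: 10:15-16:15 (add 7h to convert from UTC-7).
Oliver in UTC: 10:45-14:30, 15:45-18:00 (subtract 6h to convert from UTC+6).
Bashir ∩ Aarav: 11:15-13:30, 14:30-14:45, 15:45-18:00.
Bashir ∩ Aarav ∩ Pablo: 11:15-12:30, 14:30-14:45, 15:45-18:00.
Bashir ∩ Aarav ∩ Pablo ∩ Grace: 11:15-12:30, 14:30-14:45, 15:45-16:15.
Bashir ∩ Aarav ∩ Pablo ∩ Grace ∩ Oliver: 11:15-12:30, 15:45-16:15.
Summing the common windows: 75 + 30 = 105 minutes.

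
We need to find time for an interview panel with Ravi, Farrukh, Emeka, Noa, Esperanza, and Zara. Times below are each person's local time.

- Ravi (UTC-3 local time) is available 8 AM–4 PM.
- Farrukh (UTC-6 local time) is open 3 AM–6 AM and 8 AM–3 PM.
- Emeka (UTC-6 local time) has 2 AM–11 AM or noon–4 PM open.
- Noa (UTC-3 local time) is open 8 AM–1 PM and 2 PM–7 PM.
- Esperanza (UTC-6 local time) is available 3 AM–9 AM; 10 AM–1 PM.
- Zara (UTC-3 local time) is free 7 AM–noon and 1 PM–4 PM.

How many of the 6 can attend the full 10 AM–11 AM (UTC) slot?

4

Ravi in UTC: 11:00-19:00 (add 3h to convert from UTC-3).
Farrukh in UTC: 09:00-12:00, 14:00-21:00 (add 6h to convert from UTC-6).
Emeka in UTC: 08:00-17:00, 18:00-22:00 (add 6h to convert from UTC-6).
Noa in UTC: 11:00-16:00, 17:00-22:00 (add 3h to convert from UTC-3).
Esperanza in UTC: 09:00-15:00, 16:00-19:00 (add 6h to convert from UTC-6).
Zara in UTC: 10:00-15:00, 16:00-19:00 (add 3h to convert from UTC-3).
Farrukh, Emeka, Esperanza, and Zara can make the full 10:00-11:00 slot — that's 4.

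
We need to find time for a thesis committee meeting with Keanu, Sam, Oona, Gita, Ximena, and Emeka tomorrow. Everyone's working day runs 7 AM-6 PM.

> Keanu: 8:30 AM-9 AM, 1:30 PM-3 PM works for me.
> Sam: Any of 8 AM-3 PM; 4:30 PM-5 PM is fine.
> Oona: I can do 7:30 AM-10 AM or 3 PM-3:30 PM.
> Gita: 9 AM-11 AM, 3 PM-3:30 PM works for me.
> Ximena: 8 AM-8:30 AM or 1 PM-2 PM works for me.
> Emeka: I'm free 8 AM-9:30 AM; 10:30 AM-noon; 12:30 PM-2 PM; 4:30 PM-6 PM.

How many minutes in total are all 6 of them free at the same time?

Keanu ∩ Sam: 08:30-09:00, 13:30-15:00.
Keanu ∩ Sam ∩ Oona: 08:30-09:00.
Keanu ∩ Sam ∩ Oona ∩ Gita: ∅.
Keanu ∩ Sam ∩ Oona ∩ Gita ∩ Ximena: ∅.
Keanu ∩ Sam ∩ Oona ∩ Gita ∩ Ximena ∩ Emeka: ∅.
There is no time when everyone is free.
There is no common window, so the total is 0 minutes.

0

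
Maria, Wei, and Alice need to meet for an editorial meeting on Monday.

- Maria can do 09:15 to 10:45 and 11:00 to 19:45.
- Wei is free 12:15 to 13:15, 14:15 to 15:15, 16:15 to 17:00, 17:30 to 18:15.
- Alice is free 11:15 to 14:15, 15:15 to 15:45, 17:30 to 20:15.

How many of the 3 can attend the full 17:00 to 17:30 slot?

1

Maria can make the full 17:00-17:30 slot — that's 1.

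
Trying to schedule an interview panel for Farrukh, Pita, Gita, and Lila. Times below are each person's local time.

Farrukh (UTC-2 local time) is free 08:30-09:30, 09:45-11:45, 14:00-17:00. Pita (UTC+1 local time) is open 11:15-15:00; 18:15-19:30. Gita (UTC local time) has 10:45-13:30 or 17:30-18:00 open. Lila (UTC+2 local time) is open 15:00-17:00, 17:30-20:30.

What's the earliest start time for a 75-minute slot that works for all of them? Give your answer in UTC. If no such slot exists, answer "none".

Farrukh in UTC: 10:30-11:30, 11:45-13:45, 16:00-19:00 (add 2h to convert from UTC-2).
Pita in UTC: 10:15-14:00, 17:15-18:30 (subtract 1h to convert from UTC+1).
Gita in UTC: 10:45-13:30, 17:30-18:00.
Lila in UTC: 13:00-15:00, 15:30-18:30 (subtract 2h to convert from UTC+2).
Farrukh ∩ Pita: 10:30-11:30, 11:45-13:45, 17:15-18:30.
Farrukh ∩ Pita ∩ Gita: 10:45-11:30, 11:45-13:30, 17:30-18:00.
Farrukh ∩ Pita ∩ Gita ∩ Lila: 13:00-13:30, 17:30-18:00.
Those are the intersection windows.
No common window is at least 75 minutes long.

none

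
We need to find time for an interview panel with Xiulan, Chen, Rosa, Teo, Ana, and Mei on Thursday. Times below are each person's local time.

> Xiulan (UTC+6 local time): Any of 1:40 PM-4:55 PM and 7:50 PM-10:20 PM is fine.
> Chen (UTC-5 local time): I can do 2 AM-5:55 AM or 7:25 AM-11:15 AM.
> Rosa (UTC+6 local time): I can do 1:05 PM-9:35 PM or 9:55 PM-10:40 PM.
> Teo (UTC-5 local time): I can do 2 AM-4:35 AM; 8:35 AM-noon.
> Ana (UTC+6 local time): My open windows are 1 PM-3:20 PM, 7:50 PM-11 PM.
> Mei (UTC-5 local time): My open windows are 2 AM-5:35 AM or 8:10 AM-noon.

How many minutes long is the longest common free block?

Xiulan in UTC: 07:40-10:55, 13:50-16:20 (subtract 6h to convert from UTC+6).
Chen in UTC: 07:00-10:55, 12:25-16:15 (add 5h to convert from UTC-5).
Rosa in UTC: 07:05-15:35, 15:55-16:40 (subtract 6h to convert from UTC+6).
Teo in UTC: 07:00-09:35, 13:35-17:00 (add 5h to convert from UTC-5).
Ana in UTC: 07:00-09:20, 13:50-17:00 (subtract 6h to convert from UTC+6).
Mei in UTC: 07:00-10:35, 13:10-17:00 (add 5h to convert from UTC-5).
Xiulan ∩ Chen: 07:40-10:55, 13:50-16:15.
Xiulan ∩ Chen ∩ Rosa: 07:40-10:55, 13:50-15:35, 15:55-16:15.
Xiulan ∩ Chen ∩ Rosa ∩ Teo: 07:40-09:35, 13:50-15:35, 15:55-16:15.
Xiulan ∩ Chen ∩ Rosa ∩ Teo ∩ Ana: 07:40-09:20, 13:50-15:35, 15:55-16:15.
Xiulan ∩ Chen ∩ Rosa ∩ Teo ∩ Ana ∩ Mei: 07:40-09:20, 13:50-15:35, 15:55-16:15.
Those are the intersection windows.
The longest is 13:50-15:35 at 105 minutes.

105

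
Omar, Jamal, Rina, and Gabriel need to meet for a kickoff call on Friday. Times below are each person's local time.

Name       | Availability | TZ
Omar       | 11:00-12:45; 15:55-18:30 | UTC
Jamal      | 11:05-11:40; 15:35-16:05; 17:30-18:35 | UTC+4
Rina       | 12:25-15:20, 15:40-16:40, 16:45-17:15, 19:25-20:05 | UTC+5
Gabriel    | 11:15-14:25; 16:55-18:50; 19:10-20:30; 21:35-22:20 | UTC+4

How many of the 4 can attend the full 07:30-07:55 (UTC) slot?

Omar in UTC: 11:00-12:45, 15:55-18:30.
Jamal in UTC: 07:05-07:40, 11:35-12:05, 13:30-14:35 (subtract 4h to convert from UTC+4).
Rina in UTC: 07:25-10:20, 10:40-11:40, 11:45-12:15, 14:25-15:05 (subtract 5h to convert from UTC+5).
Gabriel in UTC: 07:15-10:25, 12:55-14:50, 15:10-16:30, 17:35-18:20 (subtract 4h to convert from UTC+4).
Rina and Gabriel can make the full 07:30-07:55 slot — that's 2.

2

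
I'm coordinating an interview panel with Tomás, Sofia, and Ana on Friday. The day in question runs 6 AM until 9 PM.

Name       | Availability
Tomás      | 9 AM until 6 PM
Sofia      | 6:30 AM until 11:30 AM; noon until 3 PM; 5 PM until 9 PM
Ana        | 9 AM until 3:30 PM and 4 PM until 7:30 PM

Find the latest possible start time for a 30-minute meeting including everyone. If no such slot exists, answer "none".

17:30

Tomás ∩ Sofia: 09:00-11:30, 12:00-15:00, 17:00-18:00.
Tomás ∩ Sofia ∩ Ana: 09:00-11:30, 12:00-15:00, 17:00-18:00.
The last common window of at least 30 minutes is 17:00-18:00; a 30-minute meeting can start as late as 17:30 and still end by 18:00.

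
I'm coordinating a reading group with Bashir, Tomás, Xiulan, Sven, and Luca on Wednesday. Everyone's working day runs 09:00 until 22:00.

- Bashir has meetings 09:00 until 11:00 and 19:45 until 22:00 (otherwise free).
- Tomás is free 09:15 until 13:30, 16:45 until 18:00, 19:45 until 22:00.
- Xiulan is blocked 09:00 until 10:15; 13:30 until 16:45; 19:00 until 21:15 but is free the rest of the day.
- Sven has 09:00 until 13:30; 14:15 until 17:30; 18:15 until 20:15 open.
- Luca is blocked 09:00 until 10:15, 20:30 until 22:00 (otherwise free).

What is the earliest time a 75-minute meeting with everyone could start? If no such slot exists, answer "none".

Bashir free: 11:00-19:45 (invert busy blocks within the working day).
Tomás free: 09:15-13:30, 16:45-18:00, 19:45-22:00.
Xiulan free: 10:15-13:30, 16:45-19:00, 21:15-22:00 (invert busy blocks within the working day).
Sven free: 09:00-13:30, 14:15-17:30, 18:15-20:15.
Luca free: 10:15-20:30 (invert busy blocks within the working day).
Bashir ∩ Tomás: 11:00-13:30, 16:45-18:00.
Bashir ∩ Tomás ∩ Xiulan: 11:00-13:30, 16:45-18:00.
Bashir ∩ Tomás ∩ Xiulan ∩ Sven: 11:00-13:30, 16:45-17:30.
Bashir ∩ Tomás ∩ Xiulan ∩ Sven ∩ Luca: 11:00-13:30, 16:45-17:30.
The first common window of at least 75 minutes is 11:00-13:30, so the earliest start is 11:00.

11:00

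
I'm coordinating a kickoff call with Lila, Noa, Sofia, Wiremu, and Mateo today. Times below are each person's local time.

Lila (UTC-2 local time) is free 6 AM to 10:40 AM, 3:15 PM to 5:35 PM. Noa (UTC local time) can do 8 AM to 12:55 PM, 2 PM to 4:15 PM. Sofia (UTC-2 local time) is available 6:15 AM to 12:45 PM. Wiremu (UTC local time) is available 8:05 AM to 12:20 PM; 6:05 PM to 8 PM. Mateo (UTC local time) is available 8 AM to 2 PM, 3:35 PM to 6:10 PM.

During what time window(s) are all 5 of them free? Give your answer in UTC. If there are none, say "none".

08:15-12:20

Lila in UTC: 08:00-12:40, 17:15-19:35 (add 2h to convert from UTC-2).
Noa in UTC: 08:00-12:55, 14:00-16:15.
Sofia in UTC: 08:15-14:45 (add 2h to convert from UTC-2).
Wiremu in UTC: 08:05-12:20, 18:05-20:00.
Mateo in UTC: 08:00-14:00, 15:35-18:10.
Lila ∩ Noa: 08:00-12:40.
Lila ∩ Noa ∩ Sofia: 08:15-12:40.
Lila ∩ Noa ∩ Sofia ∩ Wiremu: 08:15-12:20.
Lila ∩ Noa ∩ Sofia ∩ Wiremu ∩ Mateo: 08:15-12:20.
So the common availability across everyone is 08:15-12:20.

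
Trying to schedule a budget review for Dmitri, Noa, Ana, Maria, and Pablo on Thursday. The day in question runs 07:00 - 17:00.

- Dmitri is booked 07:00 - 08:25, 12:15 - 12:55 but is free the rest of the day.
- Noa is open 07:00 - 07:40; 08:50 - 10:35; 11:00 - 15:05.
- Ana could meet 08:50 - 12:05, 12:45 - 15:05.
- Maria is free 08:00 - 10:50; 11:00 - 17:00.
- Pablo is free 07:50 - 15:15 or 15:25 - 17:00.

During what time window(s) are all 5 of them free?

08:50-10:35, 11:00-12:05, 12:55-15:05

Dmitri free: 08:25-12:15, 12:55-17:00 (invert busy blocks within the working day).
Noa free: 07:00-07:40, 08:50-10:35, 11:00-15:05.
Ana free: 08:50-12:05, 12:45-15:05.
Maria free: 08:00-10:50, 11:00-17:00.
Pablo free: 07:50-15:15, 15:25-17:00.
Dmitri ∩ Noa: 08:50-10:35, 11:00-12:15, 12:55-15:05.
Dmitri ∩ Noa ∩ Ana: 08:50-10:35, 11:00-12:05, 12:55-15:05.
Dmitri ∩ Noa ∩ Ana ∩ Maria: 08:50-10:35, 11:00-12:05, 12:55-15:05.
Dmitri ∩ Noa ∩ Ana ∩ Maria ∩ Pablo: 08:50-10:35, 11:00-12:05, 12:55-15:05.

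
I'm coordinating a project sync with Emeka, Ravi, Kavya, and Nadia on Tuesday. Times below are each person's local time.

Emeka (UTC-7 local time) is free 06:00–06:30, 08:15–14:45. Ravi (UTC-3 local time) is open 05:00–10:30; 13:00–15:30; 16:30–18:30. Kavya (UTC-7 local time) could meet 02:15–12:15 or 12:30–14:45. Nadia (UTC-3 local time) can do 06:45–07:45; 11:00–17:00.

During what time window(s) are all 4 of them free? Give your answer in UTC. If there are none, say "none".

16:00-18:30, 19:30-20:00

Emeka in UTC: 13:00-13:30, 15:15-21:45 (add 7h to convert from UTC-7).
Ravi in UTC: 08:00-13:30, 16:00-18:30, 19:30-21:30 (add 3h to convert from UTC-3).
Kavya in UTC: 09:15-19:15, 19:30-21:45 (add 7h to convert from UTC-7).
Nadia in UTC: 09:45-10:45, 14:00-20:00 (add 3h to convert from UTC-3).
Emeka ∩ Ravi: 13:00-13:30, 16:00-18:30, 19:30-21:30.
Emeka ∩ Ravi ∩ Kavya: 13:00-13:30, 16:00-18:30, 19:30-21:30.
Emeka ∩ Ravi ∩ Kavya ∩ Nadia: 16:00-18:30, 19:30-20:00.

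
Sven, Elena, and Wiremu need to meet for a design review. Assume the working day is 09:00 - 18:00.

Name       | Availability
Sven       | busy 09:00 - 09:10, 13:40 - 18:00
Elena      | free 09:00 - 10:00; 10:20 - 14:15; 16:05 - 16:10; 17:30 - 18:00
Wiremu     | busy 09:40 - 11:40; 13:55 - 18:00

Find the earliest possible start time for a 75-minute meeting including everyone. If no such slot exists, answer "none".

11:40

Sven free: 09:10-13:40 (invert busy blocks within the working day).
Elena free: 09:00-10:00, 10:20-14:15, 16:05-16:10, 17:30-18:00.
Wiremu free: 09:00-09:40, 11:40-13:55 (invert busy blocks within the working day).
Sven ∩ Elena: 09:10-10:00, 10:20-13:40.
Sven ∩ Elena ∩ Wiremu: 09:10-09:40, 11:40-13:40.
The first common window of at least 75 minutes is 11:40-13:40, so the earliest start is 11:40.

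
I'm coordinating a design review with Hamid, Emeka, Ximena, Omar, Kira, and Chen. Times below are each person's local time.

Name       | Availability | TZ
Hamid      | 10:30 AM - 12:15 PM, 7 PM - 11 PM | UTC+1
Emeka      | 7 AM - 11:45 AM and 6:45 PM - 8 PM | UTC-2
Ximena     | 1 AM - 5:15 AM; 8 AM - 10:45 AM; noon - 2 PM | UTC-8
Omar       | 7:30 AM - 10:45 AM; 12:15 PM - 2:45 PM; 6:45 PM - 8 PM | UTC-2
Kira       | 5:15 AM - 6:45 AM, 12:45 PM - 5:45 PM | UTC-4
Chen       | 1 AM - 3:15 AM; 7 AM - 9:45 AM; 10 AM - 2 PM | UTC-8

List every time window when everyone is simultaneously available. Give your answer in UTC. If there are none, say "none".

09:30-10:45, 20:45-21:45

Hamid in UTC: 09:30-11:15, 18:00-22:00 (subtract 1h to convert from UTC+1).
Emeka in UTC: 09:00-13:45, 20:45-22:00 (add 2h to convert from UTC-2).
Ximena in UTC: 09:00-13:15, 16:00-18:45, 20:00-22:00 (add 8h to convert from UTC-8).
Omar in UTC: 09:30-12:45, 14:15-16:45, 20:45-22:00 (add 2h to convert from UTC-2).
Kira in UTC: 09:15-10:45, 16:45-21:45 (add 4h to convert from UTC-4).
Chen in UTC: 09:00-11:15, 15:00-17:45, 18:00-22:00 (add 8h to convert from UTC-8).
Hamid ∩ Emeka: 09:30-11:15, 20:45-22:00.
Hamid ∩ Emeka ∩ Ximena: 09:30-11:15, 20:45-22:00.
Hamid ∩ Emeka ∩ Ximena ∩ Omar: 09:30-11:15, 20:45-22:00.
Hamid ∩ Emeka ∩ Ximena ∩ Omar ∩ Kira: 09:30-10:45, 20:45-21:45.
Hamid ∩ Emeka ∩ Ximena ∩ Omar ∩ Kira ∩ Chen: 09:30-10:45, 20:45-21:45.
So the common availability across everyone is 09:30-10:45, 20:45-21:45.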